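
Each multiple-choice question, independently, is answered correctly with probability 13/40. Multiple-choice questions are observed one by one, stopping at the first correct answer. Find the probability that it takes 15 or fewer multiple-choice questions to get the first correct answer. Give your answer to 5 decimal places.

0.99725

Y = number of multiple-choice questions to the first success; geometric, p = 0.325.
P(Y ≤ 15) = 1 − (1−p)^15 = 1 − 0.0027514 = 0.9972486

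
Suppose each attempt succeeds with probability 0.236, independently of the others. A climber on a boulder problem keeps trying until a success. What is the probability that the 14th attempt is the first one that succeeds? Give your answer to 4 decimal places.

0.0071

Geometric (trials to first success), p = 0.236.
P(Y = 14) = (1−p)^13 · p = 0.030214 · 0.236 = 0.007131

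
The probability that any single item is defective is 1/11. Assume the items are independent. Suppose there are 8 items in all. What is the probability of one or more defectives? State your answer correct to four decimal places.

0.5335

P(at least one) = 1 − P(none) = 1 − (1 − 0.090909)^8
= 1 − 0.466507 = 0.533493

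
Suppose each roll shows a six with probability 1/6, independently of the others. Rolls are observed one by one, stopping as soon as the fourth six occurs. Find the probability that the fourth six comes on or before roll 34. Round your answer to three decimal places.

Finishing within 34 rolls ⇔ at least 4 successes in the first 34. With X ~ Binomial(34, 0.166667), P(Y ≤ 34) = 1 − P(X ≤ 3).
  k=0: C(34,0)·0.166667^0·0.833333^34 = 0.00203
  k=1: C(34,1)·0.166667^1·0.833333^33 = 0.01381
  k=2: C(34,2)·0.166667^2·0.833333^32 = 0.04559
  k=3: C(34,3)·0.166667^3·0.833333^31 = 0.09726
1 − 0.15869 = 0.84131

0.841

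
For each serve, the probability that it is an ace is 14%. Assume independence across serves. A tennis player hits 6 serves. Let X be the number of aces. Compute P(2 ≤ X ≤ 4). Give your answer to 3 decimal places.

X ~ Binomial(6, 0.14); P(2 ≤ X ≤ 4) = Σ C(6,k) p^k (1−p)^(6−k) over k:
  k=2: C(6,2)·0.14^2·0.86^4 = 0.16082
  k=3: C(6,3)·0.14^3·0.86^3 = 0.03491
  k=4: C(6,4)·0.14^4·0.86^2 = 0.00426
Total = 0.19999

0.200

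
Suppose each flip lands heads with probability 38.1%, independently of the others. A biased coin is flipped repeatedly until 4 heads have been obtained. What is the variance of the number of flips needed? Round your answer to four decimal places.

Y = total flips until the fourth success; negative binomial with r=4, p=0.381.
Var(Y) = r(1−p)/p² = 4·0.619 / 0.381² = 17.056923

17.0569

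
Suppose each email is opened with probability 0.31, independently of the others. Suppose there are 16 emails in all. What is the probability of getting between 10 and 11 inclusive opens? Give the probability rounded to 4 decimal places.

0.0088

X ~ Binomial(16, 0.31); P(10 ≤ X ≤ 11) = Σ C(16,k) p^k (1−p)^(16−k) over k:
  k=10: C(16,10)·0.31^10·0.69^6 = 0.007083
  k=11: C(16,11)·0.31^11·0.69^5 = 0.001736
Total = 0.008819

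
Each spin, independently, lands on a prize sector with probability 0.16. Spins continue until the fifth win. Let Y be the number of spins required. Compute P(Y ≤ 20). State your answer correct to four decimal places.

Finishing within 20 spins ⇔ at least 5 successes in the first 20. With X ~ Binomial(20, 0.16), P(Y ≤ 20) = 1 − P(X ≤ 4).
  k=0: C(20,0)·0.16^0·0.84^20 = 0.030590
  k=1: C(20,1)·0.16^1·0.84^19 = 0.116535
  k=2: C(20,2)·0.16^2·0.84^18 = 0.210873
  k=3: C(20,3)·0.16^3·0.84^17 = 0.240998
  k=4: C(20,4)·0.16^4·0.84^16 = 0.195093
1 − 0.794089 = 0.205911

0.2059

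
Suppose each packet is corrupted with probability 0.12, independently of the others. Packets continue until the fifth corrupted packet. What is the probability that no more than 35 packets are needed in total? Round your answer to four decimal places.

0.4125

Finishing within 35 packets ⇔ at least 5 successes in the first 35. With X ~ Binomial(35, 0.12), P(Y ≤ 35) = 1 − P(X ≤ 4).
  k=0: C(35,0)·0.12^0·0.88^35 = 0.011400
  k=1: C(35,1)·0.12^1·0.88^34 = 0.054408
  k=2: C(35,2)·0.12^2·0.88^33 = 0.126127
  k=3: C(35,3)·0.12^3·0.88^32 = 0.189190
  k=4: C(35,4)·0.12^4·0.88^31 = 0.206389
1 − 0.587514 = 0.412486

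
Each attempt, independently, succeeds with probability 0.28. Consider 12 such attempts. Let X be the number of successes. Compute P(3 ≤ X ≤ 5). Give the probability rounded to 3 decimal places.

X ~ Binomial(12, 0.28); P(3 ≤ X ≤ 5) = Σ C(12,k) p^k (1−p)^(12−k) over k:
  k=3: C(12,3)·0.28^3·0.72^9 = 0.25112
  k=4: C(12,4)·0.28^4·0.72^8 = 0.21973
  k=5: C(12,5)·0.28^5·0.72^7 = 0.13672
Total = 0.60758

0.608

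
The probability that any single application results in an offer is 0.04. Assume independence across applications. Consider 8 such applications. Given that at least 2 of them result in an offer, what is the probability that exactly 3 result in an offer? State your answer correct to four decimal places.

X ~ Binomial(8, 0.04). Want P(X=3 | X≥2) = P(X=3) / P(X≥2).
P(X=3) = C(8,3)·0.04^3·0.96^5 = 0.002922
P(X≥2) = 1 − 0.721390 − 0.240463 = 0.038147
Ratio = 0.002922 / 0.038147 = 0.076606

0.0766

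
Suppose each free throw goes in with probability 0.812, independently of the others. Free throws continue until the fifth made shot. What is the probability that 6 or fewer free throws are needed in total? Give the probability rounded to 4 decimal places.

0.6848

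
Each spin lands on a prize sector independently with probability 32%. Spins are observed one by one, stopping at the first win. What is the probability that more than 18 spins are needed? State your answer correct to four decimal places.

0.0010

Y = number of spins to the first success; geometric, p = 0.32.
P(Y > 18) = P(first 18 all fail) = (1−p)^18 = 0.000966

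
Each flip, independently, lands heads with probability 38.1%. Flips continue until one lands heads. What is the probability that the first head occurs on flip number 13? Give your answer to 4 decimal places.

Geometric (trials to first success), p = 0.381.
P(Y = 13) = (1−p)^12 · p = 0.0031644 · 0.381 = 0.001206

0.0012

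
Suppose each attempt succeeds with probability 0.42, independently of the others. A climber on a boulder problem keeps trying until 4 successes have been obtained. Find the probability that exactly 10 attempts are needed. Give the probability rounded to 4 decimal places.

Y = trial on which the fourth success occurs; negative binomial, r=4, p=0.42.
P(Y=10) = C(9,3) · p^4 · (1−p)^6
= 84 · 0.031117 · 0.038069 = 0.099505

0.0995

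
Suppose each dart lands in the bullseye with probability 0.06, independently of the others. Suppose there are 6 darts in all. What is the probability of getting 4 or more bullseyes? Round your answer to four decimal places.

X ~ Binomial(6, 0.06); P(X ≥ 4) = Σ C(6,k) p^k (1−p)^(6−k) over k:
  k=4: C(6,4)·0.06^4·0.94^2 = 0.000172
  k=5: C(6,5)·0.06^5·0.94^1 = 0.000004
  k=6: C(6,6)·0.06^6·0.94^0 = 0.000000
Total = 0.000176

0.0002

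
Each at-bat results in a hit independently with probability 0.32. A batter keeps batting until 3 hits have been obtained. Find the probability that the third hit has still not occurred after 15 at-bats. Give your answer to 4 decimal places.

Needing more than 15 at-bats ⇔ fewer than 3 successes in the first 15. With X ~ Binomial(15, 0.32), P(Y > 15) = P(X ≤ 2).
  k=0: C(15,0)·0.32^0·0.68^15 = 0.003074
  k=1: C(15,1)·0.32^1·0.68^14 = 0.021695
  k=2: C(15,2)·0.32^2·0.68^13 = 0.071467
P(X ≤ 2) = 0.096236

0.0962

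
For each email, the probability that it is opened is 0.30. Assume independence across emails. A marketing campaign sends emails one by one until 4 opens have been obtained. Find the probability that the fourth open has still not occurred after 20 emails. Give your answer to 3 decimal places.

0.107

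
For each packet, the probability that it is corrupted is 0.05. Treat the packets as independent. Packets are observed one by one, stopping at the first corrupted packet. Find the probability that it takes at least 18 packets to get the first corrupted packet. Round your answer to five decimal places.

Y = number of packets to the first success; geometric, p = 0.05.
P(Y > 17) = P(first 17 all fail) = (1−p)^17 = 0.4181203

0.41812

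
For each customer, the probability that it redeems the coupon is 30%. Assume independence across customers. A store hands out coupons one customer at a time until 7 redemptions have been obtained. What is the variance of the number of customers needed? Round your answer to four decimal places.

54.4444

Y = total customers until the seventh success; negative binomial with r=7, p=0.30.
Var(Y) = r(1−p)/p² = 7·0.70 / 0.30² = 54.444444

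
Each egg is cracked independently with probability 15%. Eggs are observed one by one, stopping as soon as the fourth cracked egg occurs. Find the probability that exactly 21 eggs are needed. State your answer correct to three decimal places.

0.036

Y = trial on which the fourth success occurs; negative binomial, r=4, p=0.15.
P(Y=21) = C(20,3) · p^4 · (1−p)^17
= 1140 · 0.00050625 · 0.063113 = 0.03642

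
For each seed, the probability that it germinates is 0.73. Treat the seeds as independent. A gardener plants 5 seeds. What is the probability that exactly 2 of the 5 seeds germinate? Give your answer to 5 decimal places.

0.10489

X ~ Binomial(n=5, p=0.73).
P(X=2) = C(5,2) · p^2 · (1−p)^3
= 10 · 0.5329 · 0.019683 = 0.1048907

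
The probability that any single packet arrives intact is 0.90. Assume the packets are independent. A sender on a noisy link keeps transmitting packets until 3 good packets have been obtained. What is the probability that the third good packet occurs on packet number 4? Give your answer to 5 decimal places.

Y = trial on which the third success occurs; negative binomial, r=3, p=0.90.
P(Y=4) = C(3,2) · p^3 · (1−p)^1
= 3 · 0.729 · 0.1 = 0.2187000

0.21870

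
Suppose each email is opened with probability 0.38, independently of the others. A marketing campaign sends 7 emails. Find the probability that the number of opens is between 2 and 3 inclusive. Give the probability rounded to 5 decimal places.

0.56159

X ~ Binomial(7, 0.38); P(2 ≤ X ≤ 3) = Σ C(7,k) p^k (1−p)^(7−k) over k:
  k=2: C(7,2)·0.38^2·0.62^5 = 0.2778081
  k=3: C(7,3)·0.38^3·0.62^4 = 0.2837825
Total = 0.5615906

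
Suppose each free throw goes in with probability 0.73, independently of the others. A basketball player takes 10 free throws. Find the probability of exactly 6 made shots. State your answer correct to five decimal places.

X ~ Binomial(n=10, p=0.73).
P(X=6) = C(10,6) · p^6 · (1−p)^4
= 210 · 0.15133 · 0.0053144 = 0.1688929

0.16889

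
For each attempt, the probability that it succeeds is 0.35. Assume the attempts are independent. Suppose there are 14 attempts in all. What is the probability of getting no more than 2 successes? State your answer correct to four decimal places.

0.0839

X ~ Binomial(14, 0.35); P(X ≤ 2) = Σ C(14,k) p^k (1−p)^(14−k) over k:
  k=0: C(14,0)·0.35^0·0.65^14 = 0.002403
  k=1: C(14,1)·0.35^1·0.65^13 = 0.018116
  k=2: C(14,2)·0.35^2·0.65^12 = 0.063407
Total = 0.083927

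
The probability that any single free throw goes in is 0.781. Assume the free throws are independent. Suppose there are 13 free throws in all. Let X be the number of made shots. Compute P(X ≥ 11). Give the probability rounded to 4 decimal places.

X ~ Binomial(13, 0.781); P(X ≥ 11) = Σ C(13,k) p^k (1−p)^(13−k) over k:
  k=11: C(13,11)·0.781^11·0.219^2 = 0.246686
  k=12: C(13,12)·0.781^12·0.219^1 = 0.146622
  k=13: C(13,13)·0.781^13·0.219^0 = 0.040222
Total = 0.433530

0.4335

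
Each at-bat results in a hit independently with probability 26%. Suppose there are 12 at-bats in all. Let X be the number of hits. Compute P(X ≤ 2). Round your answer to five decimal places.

0.36034

X ~ Binomial(12, 0.26); P(X ≤ 2) = Σ C(12,k) p^k (1−p)^(12−k) over k:
  k=0: C(12,0)·0.26^0·0.74^12 = 0.0269638
  k=1: C(12,1)·0.26^1·0.74^11 = 0.1136851
  k=2: C(12,2)·0.26^2·0.74^10 = 0.2196888
Total = 0.3603376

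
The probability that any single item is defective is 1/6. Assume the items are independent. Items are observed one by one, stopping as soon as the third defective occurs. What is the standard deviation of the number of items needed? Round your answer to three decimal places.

9.487

Y = total items until the third success; negative binomial with r=3, p=0.166667.
SD(Y) = √[r(1−p)/p²] = √(90.00000) = 9.48683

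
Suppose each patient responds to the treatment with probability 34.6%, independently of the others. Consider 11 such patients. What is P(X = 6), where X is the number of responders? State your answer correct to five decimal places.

X ~ Binomial(n=11, p=0.346).
P(X=6) = C(11,6) · p^6 · (1−p)^5
= 462 · 0.0017158 · 0.11964 = 0.0948391

0.09484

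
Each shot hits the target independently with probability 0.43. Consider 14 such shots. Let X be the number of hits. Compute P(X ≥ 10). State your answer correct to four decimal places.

X ~ Binomial(14, 0.43); P(X ≥ 10) = Σ C(14,k) p^k (1−p)^(14−k) over k:
  k=10: C(14,10)·0.43^10·0.57^4 = 0.022836
  k=11: C(14,11)·0.43^11·0.57^3 = 0.006264
  k=12: C(14,12)·0.43^12·0.57^2 = 0.001181
  k=13: C(14,13)·0.43^13·0.57^1 = 0.000137
  k=14: C(14,14)·0.43^14·0.57^0 = 0.000007
Total = 0.030426

0.0304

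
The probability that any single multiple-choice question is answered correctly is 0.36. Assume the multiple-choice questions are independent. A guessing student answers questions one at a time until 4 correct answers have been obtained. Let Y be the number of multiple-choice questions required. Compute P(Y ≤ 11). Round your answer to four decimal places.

0.6019

Finishing within 11 multiple-choice questions ⇔ at least 4 successes in the first 11. With X ~ Binomial(11, 0.36), P(Y ≤ 11) = 1 − P(X ≤ 3).
  k=0: C(11,0)·0.36^0·0.64^11 = 0.007379
  k=1: C(11,1)·0.36^1·0.64^10 = 0.045656
  k=2: C(11,2)·0.36^2·0.64^9 = 0.128407
  k=3: C(11,3)·0.36^3·0.64^8 = 0.216686
1 − 0.398127 = 0.601873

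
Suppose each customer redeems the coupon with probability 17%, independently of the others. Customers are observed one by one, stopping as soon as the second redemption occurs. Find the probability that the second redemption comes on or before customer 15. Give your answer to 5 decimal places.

0.75111

Finishing within 15 customers ⇔ at least 2 successes in the first 15. With X ~ Binomial(15, 0.17), P(Y ≤ 15) = 1 − P(X ≤ 1).
  k=0: C(15,0)·0.17^0·0.83^15 = 0.0611183
  k=1: C(15,1)·0.17^1·0.83^14 = 0.1877731
1 − 0.2488915 = 0.7511085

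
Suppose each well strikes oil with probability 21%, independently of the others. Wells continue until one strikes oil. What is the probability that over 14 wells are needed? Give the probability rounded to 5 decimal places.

0.03688

Y = number of wells to the first success; geometric, p = 0.21.
P(Y > 14) = P(first 14 all fail) = (1−p)^14 = 0.0368790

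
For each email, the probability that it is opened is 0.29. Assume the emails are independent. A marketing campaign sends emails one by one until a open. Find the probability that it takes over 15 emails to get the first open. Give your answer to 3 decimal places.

0.006

Y = number of emails to the first success; geometric, p = 0.29.
P(Y > 15) = P(first 15 all fail) = (1−p)^15 = 0.00587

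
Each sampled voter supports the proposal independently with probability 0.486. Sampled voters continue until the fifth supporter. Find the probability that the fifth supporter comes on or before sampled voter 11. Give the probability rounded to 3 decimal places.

0.693

Finishing within 11 sampled voters ⇔ at least 5 successes in the first 11. With X ~ Binomial(11, 0.486), P(Y ≤ 11) = 1 − P(X ≤ 4).
  k=0: C(11,0)·0.486^0·0.514^11 = 0.00066
  k=1: C(11,1)·0.486^1·0.514^10 = 0.00688
  k=2: C(11,2)·0.486^2·0.514^9 = 0.03253
  k=3: C(11,3)·0.486^3·0.514^8 = 0.09228
  k=4: C(11,4)·0.486^4·0.514^7 = 0.17450
1 − 0.30685 = 0.69315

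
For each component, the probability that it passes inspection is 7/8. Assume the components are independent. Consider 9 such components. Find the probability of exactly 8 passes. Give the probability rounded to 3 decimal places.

0.387

X ~ Binomial(n=9, p=0.875).
P(X=8) = C(9,8) · p^8 · (1−p)^1
= 9 · 0.34361 · 0.125 = 0.38656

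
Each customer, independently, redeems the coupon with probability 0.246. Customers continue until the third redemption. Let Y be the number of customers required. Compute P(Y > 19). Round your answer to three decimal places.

Needing more than 19 customers ⇔ fewer than 3 successes in the first 19. With X ~ Binomial(19, 0.246), P(Y > 19) = P(X ≤ 2).
  k=0: C(19,0)·0.246^0·0.754^19 = 0.00468
  k=1: C(19,1)·0.246^1·0.754^18 = 0.02900
  k=2: C(19,2)·0.246^2·0.754^17 = 0.08515
P(X ≤ 2) = 0.11883

0.119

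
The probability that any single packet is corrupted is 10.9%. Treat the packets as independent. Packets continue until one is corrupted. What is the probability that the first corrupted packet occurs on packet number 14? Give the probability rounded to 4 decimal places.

Geometric (trials to first success), p = 0.109.
P(Y = 14) = (1−p)^13 · p = 0.22305 · 0.109 = 0.024313

0.0243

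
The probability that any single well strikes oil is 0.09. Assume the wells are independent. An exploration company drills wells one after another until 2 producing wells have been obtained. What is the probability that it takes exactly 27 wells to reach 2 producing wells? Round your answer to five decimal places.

0.01993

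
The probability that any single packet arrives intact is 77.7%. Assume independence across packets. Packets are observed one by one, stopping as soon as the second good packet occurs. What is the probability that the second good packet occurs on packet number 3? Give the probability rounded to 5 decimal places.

0.26926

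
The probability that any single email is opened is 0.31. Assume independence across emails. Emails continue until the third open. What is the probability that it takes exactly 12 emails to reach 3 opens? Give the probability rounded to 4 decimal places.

Y = trial on which the third success occurs; negative binomial, r=3, p=0.31.
P(Y=12) = C(11,2) · p^3 · (1−p)^9
= 55 · 0.029791 · 0.035452 = 0.058088

0.0581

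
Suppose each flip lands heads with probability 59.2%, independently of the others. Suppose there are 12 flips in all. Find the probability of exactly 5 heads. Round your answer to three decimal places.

0.108

X ~ Binomial(n=12, p=0.592).
P(X=5) = C(12,5) · p^5 · (1−p)^7
= 792 · 0.072712 · 0.001882 = 0.10838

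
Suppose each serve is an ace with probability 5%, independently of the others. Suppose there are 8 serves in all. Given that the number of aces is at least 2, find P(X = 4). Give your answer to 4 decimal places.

0.0062

X ~ Binomial(8, 0.05). Want P(X=4 | X≥2) = P(X=4) / P(X≥2).
P(X=4) = C(8,4)·0.05^4·0.95^4 = 0.000356
P(X≥2) = 1 − 0.663420 − 0.279335 = 0.057245
Ratio = 0.000356 / 0.057245 = 0.006225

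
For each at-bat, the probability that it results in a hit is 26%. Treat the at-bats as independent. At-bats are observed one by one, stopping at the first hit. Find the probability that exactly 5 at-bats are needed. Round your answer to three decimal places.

Geometric (trials to first success), p = 0.26.
P(Y = 5) = (1−p)^4 · p = 0.29987 · 0.26 = 0.07797

0.078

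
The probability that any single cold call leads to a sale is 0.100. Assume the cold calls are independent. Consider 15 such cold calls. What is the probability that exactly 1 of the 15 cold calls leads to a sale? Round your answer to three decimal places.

0.343

X ~ Binomial(n=15, p=0.10).
P(X=1) = C(15,1) · p^1 · (1−p)^14
= 15 · 0.1 · 0.22877 = 0.34315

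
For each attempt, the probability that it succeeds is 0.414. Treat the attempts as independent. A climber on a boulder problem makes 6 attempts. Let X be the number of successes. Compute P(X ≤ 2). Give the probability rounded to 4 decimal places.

X ~ Binomial(6, 0.414); P(X ≤ 2) = Σ C(6,k) p^k (1−p)^(6−k) over k:
  k=0: C(6,0)·0.414^0·0.586^6 = 0.040494
  k=1: C(6,1)·0.414^1·0.586^5 = 0.171648
  k=2: C(6,2)·0.414^2·0.586^4 = 0.303167
Total = 0.515309

0.5153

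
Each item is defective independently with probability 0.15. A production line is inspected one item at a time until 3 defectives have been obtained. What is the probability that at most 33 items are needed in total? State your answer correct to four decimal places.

Finishing within 33 items ⇔ at least 3 successes in the first 33. With X ~ Binomial(33, 0.15), P(Y ≤ 33) = 1 − P(X ≤ 2).
  k=0: C(33,0)·0.15^0·0.85^33 = 0.004686
  k=1: C(33,1)·0.15^1·0.85^32 = 0.027290
  k=2: C(33,2)·0.15^2·0.85^31 = 0.077055
1 − 0.109032 = 0.890968

0.8910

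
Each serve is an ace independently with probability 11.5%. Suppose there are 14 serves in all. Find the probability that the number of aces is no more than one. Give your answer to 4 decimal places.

0.5097

X ~ Binomial(14, 0.115); P(X ≤ 1) = Σ C(14,k) p^k (1−p)^(14−k) over k:
  k=0: C(14,0)·0.115^0·0.885^14 = 0.180803
  k=1: C(14,1)·0.115^1·0.885^13 = 0.328919
Total = 0.509722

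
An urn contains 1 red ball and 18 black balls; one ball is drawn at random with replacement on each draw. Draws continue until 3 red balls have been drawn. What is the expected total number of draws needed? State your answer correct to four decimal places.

57.0000

Y = total draws until the third success; negative binomial with r=3, p=0.052632.
E[Y] = r / p = 3 / 0.052632 = 57.000000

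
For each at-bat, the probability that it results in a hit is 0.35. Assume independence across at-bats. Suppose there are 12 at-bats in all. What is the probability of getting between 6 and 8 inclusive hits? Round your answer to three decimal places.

0.207

X ~ Binomial(12, 0.35); P(6 ≤ X ≤ 8) = Σ C(12,k) p^k (1−p)^(12−k) over k:
  k=6: C(12,6)·0.35^6·0.65^6 = 0.12810
  k=7: C(12,7)·0.35^7·0.65^5 = 0.05912
  k=8: C(12,8)·0.35^8·0.65^4 = 0.01990
Total = 0.20713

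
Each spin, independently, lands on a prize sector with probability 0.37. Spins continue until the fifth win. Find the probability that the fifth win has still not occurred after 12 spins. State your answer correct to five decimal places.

Needing more than 12 spins ⇔ fewer than 5 successes in the first 12. With X ~ Binomial(12, 0.37), P(Y > 12) = P(X ≤ 4).
  k=0: C(12,0)·0.37^0·0.63^12 = 0.0039092
  k=1: C(12,1)·0.37^1·0.63^11 = 0.0275505
  k=2: C(12,2)·0.37^2·0.63^10 = 0.0889924
  k=3: C(12,3)·0.37^3·0.63^9 = 0.1742179
  k=4: C(12,4)·0.37^4·0.63^8 = 0.2302165
P(X ≤ 4) = 0.5248865

0.52489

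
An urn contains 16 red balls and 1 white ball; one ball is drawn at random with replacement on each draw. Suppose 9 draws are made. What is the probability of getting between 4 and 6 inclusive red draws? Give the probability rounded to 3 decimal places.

0.013

X ~ Binomial(9, 0.941176); P(4 ≤ X ≤ 6) = Σ C(9,k) p^k (1−p)^(9−k) over k:
  k=4: C(9,4)·0.941176^4·0.058824^5 = 0.00007
  k=5: C(9,5)·0.941176^5·0.058824^4 = 0.00111
  k=6: C(9,6)·0.941176^6·0.058824^3 = 0.01188
Total = 0.01307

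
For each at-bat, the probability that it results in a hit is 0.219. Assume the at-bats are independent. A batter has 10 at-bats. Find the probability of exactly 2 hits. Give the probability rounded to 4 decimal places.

X ~ Binomial(n=10, p=0.219).
P(X=2) = C(10,2) · p^2 · (1−p)^8
= 45 · 0.047961 · 0.13842 = 0.298751

0.2988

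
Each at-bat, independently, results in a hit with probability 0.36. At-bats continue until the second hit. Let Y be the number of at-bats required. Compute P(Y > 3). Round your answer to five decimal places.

0.70451

Needing more than 3 at-bats ⇔ fewer than 2 successes in the first 3. With X ~ Binomial(3, 0.36), P(Y > 3) = P(X ≤ 1).
  k=0: C(3,0)·0.36^0·0.64^3 = 0.2621440
  k=1: C(3,1)·0.36^1·0.64^2 = 0.4423680
P(X ≤ 1) = 0.7045120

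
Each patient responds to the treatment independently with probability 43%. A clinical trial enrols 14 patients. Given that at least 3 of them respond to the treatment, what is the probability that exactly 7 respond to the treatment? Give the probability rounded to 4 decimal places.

0.1869

X ~ Binomial(14, 0.43). Want P(X=7 | X≥3) = P(X=7) / P(X≥3).
P(X=7) = C(14,7)·0.43^7·0.57^7 = 0.182369
P(X≥3) = 1 − 0.000382 − 0.004036 − 0.019791 = 0.975790
Ratio = 0.182369 / 0.975790 = 0.186893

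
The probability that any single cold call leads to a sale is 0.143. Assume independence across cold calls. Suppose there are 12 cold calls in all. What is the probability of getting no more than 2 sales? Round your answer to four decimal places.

0.7596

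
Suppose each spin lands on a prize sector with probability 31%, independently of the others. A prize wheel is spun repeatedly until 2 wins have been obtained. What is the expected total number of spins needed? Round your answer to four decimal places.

Y = total spins until the second success; negative binomial with r=2, p=0.31.
E[Y] = r / p = 2 / 0.31 = 6.451613

6.4516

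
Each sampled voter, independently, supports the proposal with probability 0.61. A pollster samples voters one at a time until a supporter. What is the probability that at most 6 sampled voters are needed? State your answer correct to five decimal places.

Y = number of sampled voters to the first success; geometric, p = 0.61.
P(Y ≤ 6) = 1 − (1−p)^6 = 1 − 0.0035187 = 0.9964813

0.99648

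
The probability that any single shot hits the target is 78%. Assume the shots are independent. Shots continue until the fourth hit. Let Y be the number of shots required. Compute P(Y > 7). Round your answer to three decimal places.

0.046

Needing more than 7 shots ⇔ fewer than 4 successes in the first 7. With X ~ Binomial(7, 0.78), P(Y > 7) = P(X ≤ 3).
  k=0: C(7,0)·0.78^0·0.22^7 = 0.00002
  k=1: C(7,1)·0.78^1·0.22^6 = 0.00062
  k=2: C(7,2)·0.78^2·0.22^5 = 0.00658
  k=3: C(7,3)·0.78^3·0.22^4 = 0.03891
P(X ≤ 3) = 0.04614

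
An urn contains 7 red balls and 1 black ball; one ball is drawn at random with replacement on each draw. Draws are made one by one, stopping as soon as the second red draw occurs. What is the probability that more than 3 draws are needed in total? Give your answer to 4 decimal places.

0.0430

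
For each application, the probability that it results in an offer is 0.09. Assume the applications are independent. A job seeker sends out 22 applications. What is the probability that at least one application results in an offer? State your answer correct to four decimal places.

0.8744

P(at least one) = 1 − P(none) = 1 − (1 − 0.09)^22
= 1 − 0.125577 = 0.874423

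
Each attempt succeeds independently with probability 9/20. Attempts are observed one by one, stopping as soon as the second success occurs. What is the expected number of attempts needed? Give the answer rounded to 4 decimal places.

Y = total attempts until the second success; negative binomial with r=2, p=0.45.
E[Y] = r / p = 2 / 0.45 = 4.444444

4.4444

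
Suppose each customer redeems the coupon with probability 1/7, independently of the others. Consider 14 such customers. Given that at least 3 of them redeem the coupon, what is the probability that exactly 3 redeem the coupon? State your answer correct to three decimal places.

0.603

X ~ Binomial(14, 0.142857). Want P(X=3 | X≥3) = P(X=3) / P(X≥3).
P(X=3) = C(14,3)·0.142857^3·0.857143^11 = 0.19471
P(X≥3) = 1 − 0.11554 − 0.26960 − 0.29207 = 0.32279
Ratio = 0.19471 / 0.32279 = 0.60322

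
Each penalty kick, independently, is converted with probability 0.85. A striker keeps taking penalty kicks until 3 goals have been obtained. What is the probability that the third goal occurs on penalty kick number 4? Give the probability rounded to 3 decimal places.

0.276

Y = trial on which the third success occurs; negative binomial, r=3, p=0.85.
P(Y=4) = C(3,2) · p^3 · (1−p)^1
= 3 · 0.61413 · 0.15 = 0.27636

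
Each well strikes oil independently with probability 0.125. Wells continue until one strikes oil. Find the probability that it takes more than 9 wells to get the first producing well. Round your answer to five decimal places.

Y = number of wells to the first success; geometric, p = 0.125.
P(Y > 9) = P(first 9 all fail) = (1−p)^9 = 0.3006578

0.30066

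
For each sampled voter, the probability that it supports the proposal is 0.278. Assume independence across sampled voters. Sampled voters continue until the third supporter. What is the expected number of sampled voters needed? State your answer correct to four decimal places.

10.7914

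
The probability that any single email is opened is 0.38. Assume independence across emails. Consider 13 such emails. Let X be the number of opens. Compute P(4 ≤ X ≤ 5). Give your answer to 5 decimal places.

X ~ Binomial(13, 0.38); P(4 ≤ X ≤ 5) = Σ C(13,k) p^k (1−p)^(13−k) over k:
  k=4: C(13,4)·0.38^4·0.62^9 = 0.2018207
  k=5: C(13,5)·0.38^5·0.62^8 = 0.2226538
Total = 0.4244744

0.42447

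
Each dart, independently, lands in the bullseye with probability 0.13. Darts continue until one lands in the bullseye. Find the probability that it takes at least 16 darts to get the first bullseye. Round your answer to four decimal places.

Y = number of darts to the first success; geometric, p = 0.13.
P(Y > 15) = P(first 15 all fail) = (1−p)^15 = 0.123819

0.1238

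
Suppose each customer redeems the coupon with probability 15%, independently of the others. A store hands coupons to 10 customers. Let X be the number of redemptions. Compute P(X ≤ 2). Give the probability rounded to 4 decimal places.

0.8202

X ~ Binomial(10, 0.15); P(X ≤ 2) = Σ C(10,k) p^k (1−p)^(10−k) over k:
  k=0: C(10,0)·0.15^0·0.85^10 = 0.196874
  k=1: C(10,1)·0.15^1·0.85^9 = 0.347425
  k=2: C(10,2)·0.15^2·0.85^8 = 0.275897
Total = 0.820196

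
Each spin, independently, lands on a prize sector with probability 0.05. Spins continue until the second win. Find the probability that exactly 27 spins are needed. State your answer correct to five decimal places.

Y = trial on which the second success occurs; negative binomial, r=2, p=0.05.
P(Y=27) = C(26,1) · p^2 · (1−p)^25
= 26 · 0.0025 · 0.27739 = 0.0180303

0.01803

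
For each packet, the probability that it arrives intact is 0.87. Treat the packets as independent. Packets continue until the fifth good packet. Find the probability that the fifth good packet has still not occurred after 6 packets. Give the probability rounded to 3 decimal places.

0.178

Needing more than 6 packets ⇔ fewer than 5 successes in the first 6. With X ~ Binomial(6, 0.87), P(Y > 6) = P(X ≤ 4).
  k=0: C(6,0)·0.87^0·0.13^6 = 0.00000
  k=1: C(6,1)·0.87^1·0.13^5 = 0.00019
  k=2: C(6,2)·0.87^2·0.13^4 = 0.00324
  k=3: C(6,3)·0.87^3·0.13^3 = 0.02893
  k=4: C(6,4)·0.87^4·0.13^2 = 0.14523
P(X ≤ 4) = 0.17761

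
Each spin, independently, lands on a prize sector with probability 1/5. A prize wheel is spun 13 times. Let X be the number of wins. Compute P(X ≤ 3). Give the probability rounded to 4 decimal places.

0.7473

X ~ Binomial(13, 0.20); P(X ≤ 3) = Σ C(13,k) p^k (1−p)^(13−k) over k:
  k=0: C(13,0)·0.20^0·0.80^13 = 0.054976
  k=1: C(13,1)·0.20^1·0.80^12 = 0.178671
  k=2: C(13,2)·0.20^2·0.80^11 = 0.268006
  k=3: C(13,3)·0.20^3·0.80^10 = 0.245672
Total = 0.747324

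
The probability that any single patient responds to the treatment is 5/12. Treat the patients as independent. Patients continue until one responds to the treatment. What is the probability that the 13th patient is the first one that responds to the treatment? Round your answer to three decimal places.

0.001

Geometric (trials to first success), p = 0.416667.
P(Y = 13) = (1−p)^12 · p = 0.0015524 · 0.416667 = 0.00065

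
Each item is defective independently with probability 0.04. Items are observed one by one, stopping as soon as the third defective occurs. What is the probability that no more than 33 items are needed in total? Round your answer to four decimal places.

Finishing within 33 items ⇔ at least 3 successes in the first 33. With X ~ Binomial(33, 0.04), P(Y ≤ 33) = 1 − P(X ≤ 2).
  k=0: C(33,0)·0.04^0·0.96^33 = 0.259986
  k=1: C(33,1)·0.04^1·0.96^32 = 0.357481
  k=2: C(33,2)·0.04^2·0.96^31 = 0.238321
1 − 0.855789 = 0.144211

0.1442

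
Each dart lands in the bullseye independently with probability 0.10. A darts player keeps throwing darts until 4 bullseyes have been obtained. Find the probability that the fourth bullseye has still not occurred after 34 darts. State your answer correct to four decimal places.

0.5538

Needing more than 34 darts ⇔ fewer than 4 successes in the first 34. With X ~ Binomial(34, 0.10), P(Y > 34) = P(X ≤ 3).
  k=0: C(34,0)·0.10^0·0.90^34 = 0.027813
  k=1: C(34,1)·0.10^1·0.90^33 = 0.105071
  k=2: C(34,2)·0.10^2·0.90^32 = 0.192630
  k=3: C(34,3)·0.10^3·0.90^31 = 0.228302
P(X ≤ 3) = 0.553815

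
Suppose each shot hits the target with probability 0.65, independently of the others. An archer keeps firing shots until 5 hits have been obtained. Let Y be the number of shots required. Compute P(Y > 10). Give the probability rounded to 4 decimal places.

0.0949

Needing more than 10 shots ⇔ fewer than 5 successes in the first 10. With X ~ Binomial(10, 0.65), P(Y > 10) = P(X ≤ 4).
  k=0: C(10,0)·0.65^0·0.35^10 = 0.000028
  k=1: C(10,1)·0.65^1·0.35^9 = 0.000512
  k=2: C(10,2)·0.65^2·0.35^8 = 0.004281
  k=3: C(10,3)·0.65^3·0.35^7 = 0.021203
  k=4: C(10,4)·0.65^4·0.35^6 = 0.068910
P(X ≤ 4) = 0.094934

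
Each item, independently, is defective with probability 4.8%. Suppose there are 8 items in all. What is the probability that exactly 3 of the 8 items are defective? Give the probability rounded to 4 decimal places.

X ~ Binomial(n=8, p=0.048).
P(X=3) = C(8,3) · p^3 · (1−p)^5
= 56 · 0.00011059 · 0.78196 = 0.004843

0.0048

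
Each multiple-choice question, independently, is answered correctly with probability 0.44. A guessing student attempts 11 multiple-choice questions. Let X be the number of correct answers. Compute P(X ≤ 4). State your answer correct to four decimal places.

0.4236

X ~ Binomial(11, 0.44); P(X ≤ 4) = Σ C(11,k) p^k (1−p)^(11−k) over k:
  k=0: C(11,0)·0.44^0·0.56^11 = 0.001699
  k=1: C(11,1)·0.44^1·0.56^10 = 0.014680
  k=2: C(11,2)·0.44^2·0.56^9 = 0.057671
  k=3: C(11,3)·0.44^3·0.56^8 = 0.135940
  k=4: C(11,4)·0.44^4·0.56^7 = 0.213619
Total = 0.423609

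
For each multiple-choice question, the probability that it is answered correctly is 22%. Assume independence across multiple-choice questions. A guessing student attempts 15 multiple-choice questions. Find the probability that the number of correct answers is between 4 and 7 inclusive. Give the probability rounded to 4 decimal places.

X ~ Binomial(15, 0.22); P(4 ≤ X ≤ 7) = Σ C(15,k) p^k (1−p)^(15−k) over k:
  k=4: C(15,4)·0.22^4·0.78^11 = 0.207905
  k=5: C(15,5)·0.22^5·0.78^10 = 0.129007
  k=6: C(15,6)·0.22^6·0.78^9 = 0.060645
  k=7: C(15,7)·0.22^7·0.78^8 = 0.021992
Total = 0.419548

0.4195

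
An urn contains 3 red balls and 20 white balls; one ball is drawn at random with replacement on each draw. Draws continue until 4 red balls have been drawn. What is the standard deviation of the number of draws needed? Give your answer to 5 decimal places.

14.29841

Y = total draws until the fourth success; negative binomial with r=4, p=0.130435.
SD(Y) = √[r(1−p)/p²] = √(204.4444444) = 14.2984071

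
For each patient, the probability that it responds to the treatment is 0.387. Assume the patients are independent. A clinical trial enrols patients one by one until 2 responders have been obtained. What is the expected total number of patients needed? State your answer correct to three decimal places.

5.168

Y = total patients until the second success; negative binomial with r=2, p=0.387.
E[Y] = r / p = 2 / 0.387 = 5.16796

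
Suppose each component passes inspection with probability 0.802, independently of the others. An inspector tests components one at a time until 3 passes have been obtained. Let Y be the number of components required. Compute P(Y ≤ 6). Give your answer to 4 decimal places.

0.9836

Finishing within 6 components ⇔ at least 3 successes in the first 6. With X ~ Binomial(6, 0.802), P(Y ≤ 6) = 1 − P(X ≤ 2).
  k=0: C(6,0)·0.802^0·0.198^6 = 0.000060
  k=1: C(6,1)·0.802^1·0.198^5 = 0.001464
  k=2: C(6,2)·0.802^2·0.198^4 = 0.014829
1 − 0.016353 = 0.983647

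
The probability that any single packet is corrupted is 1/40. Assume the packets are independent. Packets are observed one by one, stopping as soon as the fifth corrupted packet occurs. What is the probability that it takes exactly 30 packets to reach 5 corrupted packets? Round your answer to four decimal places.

0.0001

Y = trial on which the fifth success occurs; negative binomial, r=5, p=0.025.
P(Y=30) = C(29,4) · p^5 · (1−p)^25
= 23751 · 9.7656e-09 · 0.53103 = 0.000123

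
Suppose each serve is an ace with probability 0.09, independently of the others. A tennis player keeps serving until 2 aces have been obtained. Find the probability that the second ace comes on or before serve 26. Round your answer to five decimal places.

0.69245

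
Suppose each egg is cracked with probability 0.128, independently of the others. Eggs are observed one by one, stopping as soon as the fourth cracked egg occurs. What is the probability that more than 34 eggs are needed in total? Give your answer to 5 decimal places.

Needing more than 34 eggs ⇔ fewer than 4 successes in the first 34. With X ~ Binomial(34, 0.128), P(Y > 34) = P(X ≤ 3).
  k=0: C(34,0)·0.128^0·0.872^34 = 0.0094964
  k=1: C(34,1)·0.128^1·0.872^33 = 0.0473950
  k=2: C(34,2)·0.128^2·0.872^32 = 0.1147917
  k=3: C(34,3)·0.128^3·0.872^31 = 0.1797349
P(X ≤ 3) = 0.3514181

0.35142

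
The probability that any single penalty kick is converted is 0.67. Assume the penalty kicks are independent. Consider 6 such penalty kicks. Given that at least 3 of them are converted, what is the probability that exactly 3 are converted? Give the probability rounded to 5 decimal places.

0.23936

X ~ Binomial(6, 0.67). Want P(X=3 | X≥3) = P(X=3) / P(X≥3).
P(X=3) = C(6,3)·0.67^3·0.33^3 = 0.2161704
P(X≥3) = 1 − 0.0012915 − 0.0157324 − 0.0798540 = 0.9031221
Ratio = 0.2161704 / 0.9031221 = 0.2393590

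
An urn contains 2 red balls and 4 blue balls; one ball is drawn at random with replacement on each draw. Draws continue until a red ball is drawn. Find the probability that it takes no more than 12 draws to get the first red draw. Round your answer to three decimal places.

Y = number of draws to the first success; geometric, p = 0.333333.
P(Y ≤ 12) = 1 − (1−p)^12 = 1 − 0.00771 = 0.99229

0.992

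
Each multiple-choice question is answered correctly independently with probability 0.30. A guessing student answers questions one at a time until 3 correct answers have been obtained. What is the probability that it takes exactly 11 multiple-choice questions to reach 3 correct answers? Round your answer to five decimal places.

0.07004

Y = trial on which the third success occurs; negative binomial, r=3, p=0.30.
P(Y=11) = C(10,2) · p^3 · (1−p)^8
= 45 · 0.027 · 0.057648 = 0.0700423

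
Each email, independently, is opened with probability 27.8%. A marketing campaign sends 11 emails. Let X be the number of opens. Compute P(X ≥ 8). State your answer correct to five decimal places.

0.00252

X ~ Binomial(11, 0.278); P(X ≥ 8) = Σ C(11,k) p^k (1−p)^(11−k) over k:
  k=8: C(11,8)·0.278^8·0.722^3 = 0.0022154
  k=9: C(11,9)·0.278^9·0.722^2 = 0.0002843
  k=10: C(11,10)·0.278^10·0.722^1 = 0.0000219
  k=11: C(11,11)·0.278^11·0.722^0 = 0.0000008
Total = 0.0025224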